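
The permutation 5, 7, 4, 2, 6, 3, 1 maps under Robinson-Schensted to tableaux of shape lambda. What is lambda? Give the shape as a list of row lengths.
[2, 2, 2, 1]

Row-insert each entry into an empty tableau.

After inserting 5: P = [[5]].
After inserting 7: P = [[5, 7]].
After inserting 4: P = [[4, 7], [5]].
After inserting 2: P = [[2, 7], [4], [5]].
After inserting 6: P = [[2, 6], [4, 7], [5]].
After inserting 3: P = [[2, 3], [4, 6], [5, 7]].
After inserting 1: P = [[1, 3], [2, 6], [4, 7], [5]].

The final insertion tableau P = [[1, 3], [2, 6], [4, 7], [5]] has shape [2, 2, 2, 1].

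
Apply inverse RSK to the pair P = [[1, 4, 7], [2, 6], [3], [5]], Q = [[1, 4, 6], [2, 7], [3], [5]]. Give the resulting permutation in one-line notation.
5 3 2 6 1 7 4

Reverse RSK: for i = n, n-1, ..., 1, locate i in Q, remove the corresponding corner cell from P, and reverse-bump its entry up through P; the value ejected from row 1 is w(i).

So w = 5 3 2 6 1 7 4.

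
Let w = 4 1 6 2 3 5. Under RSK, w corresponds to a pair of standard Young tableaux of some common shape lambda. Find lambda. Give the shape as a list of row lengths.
[4, 2]

Row-insert each entry into an empty tableau.

After inserting 4: P = [[4]].
After inserting 1: P = [[1], [4]].
After inserting 6: P = [[1, 6], [4]].
After inserting 2: P = [[1, 2], [4, 6]].
After inserting 3: P = [[1, 2, 3], [4, 6]].
After inserting 5: P = [[1, 2, 3, 5], [4, 6]].

The final insertion tableau P = [[1, 2, 3, 5], [4, 6]] has shape [4, 2].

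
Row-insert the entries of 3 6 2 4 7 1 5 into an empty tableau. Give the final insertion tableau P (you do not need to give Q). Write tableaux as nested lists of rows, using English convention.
Insert 3: appended to row 1. P = [[3]].
Insert 6: appended to row 1. P = [[3, 6]].
Insert 2: 2 bumps 3 from row 1; 3 starts row 2. P = [[2, 6], [3]].
Insert 4: 4 bumps 6 from row 1; 6 appends to row 2. P = [[2, 4], [3, 6]].
Insert 7: appended to row 1. P = [[2, 4, 7], [3, 6]].
Insert 1: 1 bumps 2 from row 1; 2 bumps 3 from row 2; 3 starts row 3. P = [[1, 4, 7], [2, 6], [3]].
Insert 5: 5 bumps 7 from row 1; 7 appends to row 2. P = [[1, 4, 5], [2, 6, 7], [3]].

So P = [[1, 4, 5], [2, 6, 7], [3]].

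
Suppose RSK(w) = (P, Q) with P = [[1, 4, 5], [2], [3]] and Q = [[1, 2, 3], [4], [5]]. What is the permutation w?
Reverse the RSK construction: for i from n down to 1, find the cell of Q containing i, remove the entry at that cell from P, and reverse-bump it up through P; the value ejected from row 1 is w(i).

Step i=5: Q has 5 at row 3, column 1; remove 3 from row 3 of P and reverse-bump: 3 enters row 2 and ejects 2; 2 enters row 1 and ejects 1. So w(5) = 1. P is now [[2, 4, 5], [3]].
Step i=4: Q has 4 at row 2, column 1; remove 3 from row 2 of P and reverse-bump: 3 enters row 1 and ejects 2. So w(4) = 2. P is now [[3, 4, 5]].
Step i=3: Q has 3 at row 1, column 3; remove that cell from P, ejecting 5. So w(3) = 5. P is now [[3, 4]].
Step i=2: Q has 2 at row 1, column 2; remove that cell from P, ejecting 4. So w(2) = 4. P is now [[3]].
Step i=1: Q has 1 at row 1, column 1; remove that cell from P, ejecting 3. So w(1) = 3. P is now [].

So w = 3 4 5 2 1.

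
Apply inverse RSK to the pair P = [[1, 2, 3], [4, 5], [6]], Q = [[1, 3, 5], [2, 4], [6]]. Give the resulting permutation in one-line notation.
4 1 6 2 5 3

Reverse the RSK construction: for i from n down to 1, find the cell of Q containing i, remove the entry at that cell from P, and reverse-bump it up through P; the value ejected from row 1 is w(i).

Step i=6: Q has 6 at row 3, column 1; remove 6 from row 3 of P and reverse-bump: 6 enters row 2 and ejects 5; 5 enters row 1 and ejects 3. So w(6) = 3. P is now [[1, 2, 5], [4, 6]].
Step i=5: Q has 5 at row 1, column 3; remove that cell from P, ejecting 5. So w(5) = 5. P is now [[1, 2], [4, 6]].
Step i=4: Q has 4 at row 2, column 2; remove 6 from row 2 of P and reverse-bump: 6 enters row 1 and ejects 2. So w(4) = 2. P is now [[1, 6], [4]].
Step i=3: Q has 3 at row 1, column 2; remove that cell from P, ejecting 6. So w(3) = 6. P is now [[1], [4]].
Step i=2: Q has 2 at row 2, column 1; remove 4 from row 2 of P and reverse-bump: 4 enters row 1 and ejects 1. So w(2) = 1. P is now [[4]].
Step i=1: Q has 1 at row 1, column 1; remove that cell from P, ejecting 4. So w(1) = 4. P is now [].

So w = 4 1 6 2 5 3.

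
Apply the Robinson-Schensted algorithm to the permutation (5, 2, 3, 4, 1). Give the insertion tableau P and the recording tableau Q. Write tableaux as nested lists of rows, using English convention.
P = [[1, 3, 4], [2], [5]], Q = [[1, 3, 4], [2], [5]]

Insert each entry of the permutation into P by Schensted row insertion, recording in Q the position of each new cell.

After inserting 5: P = [[5]].
After inserting 2: P = [[2], [5]].
After inserting 3: P = [[2, 3], [5]].
After inserting 4: P = [[2, 3, 4], [5]].
After inserting 1: P = [[1, 3, 4], [2], [5]].

So P = [[1, 3, 4], [2], [5]], Q = [[1, 3, 4], [2], [5]].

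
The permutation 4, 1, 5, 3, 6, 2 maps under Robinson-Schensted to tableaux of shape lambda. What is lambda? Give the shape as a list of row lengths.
[3, 2, 1]

RSK row insertion gives P = [[1, 2, 6], [3, 5], [4]], which has shape [3, 2, 1].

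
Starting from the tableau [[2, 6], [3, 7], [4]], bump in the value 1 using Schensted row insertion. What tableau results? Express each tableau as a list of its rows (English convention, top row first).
In row 1, 1 replaces 2 (the leftmost entry greater than 1); 2 is bumped to row 2. In row 2, 2 replaces 3 (the leftmost entry greater than 2); 3 is bumped to row 3. In row 3, 3 replaces 4 (the leftmost entry greater than 3); 4 is bumped to row 4. 4 starts a new row 4. The new tableau is [[1, 6], [2, 7], [3], [4]].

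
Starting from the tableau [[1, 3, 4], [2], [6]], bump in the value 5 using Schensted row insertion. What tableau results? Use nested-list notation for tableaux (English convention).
[[1, 3, 4, 5], [2], [6]]

5 is larger than every entry of row 1, so it is appended to row 1. The new tableau is [[1, 3, 4, 5], [2], [6]].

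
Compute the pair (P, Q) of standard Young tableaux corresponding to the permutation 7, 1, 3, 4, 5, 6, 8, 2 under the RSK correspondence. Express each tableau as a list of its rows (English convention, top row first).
P = [[1, 2, 4, 5, 6, 8], [3], [7]], Q = [[1, 3, 4, 5, 6, 7], [2], [8]]

Insert each entry of the permutation into P by Schensted row insertion, recording in Q the position of each new cell.

Insert 7: appended to row 1. P = [[7]], Q = [[1]].
Insert 1: 1 bumps 7 from row 1; 7 starts row 2. P = [[1], [7]], Q = [[1], [2]].
Insert 3: appended to row 1. P = [[1, 3], [7]], Q = [[1, 3], [2]].
Insert 4: appended to row 1. P = [[1, 3, 4], [7]], Q = [[1, 3, 4], [2]].
Insert 5: appended to row 1. P = [[1, 3, 4, 5], [7]], Q = [[1, 3, 4, 5], [2]].
Insert 6: appended to row 1. P = [[1, 3, 4, 5, 6], [7]], Q = [[1, 3, 4, 5, 6], [2]].
Insert 8: appended to row 1. P = [[1, 3, 4, 5, 6, 8], [7]], Q = [[1, 3, 4, 5, 6, 7], [2]].
Insert 2: 2 bumps 3 from row 1; 3 bumps 7 from row 2; 7 starts row 3. P = [[1, 2, 4, 5, 6, 8], [3], [7]], Q = [[1, 3, 4, 5, 6, 7], [2], [8]].

So P = [[1, 2, 4, 5, 6, 8], [3], [7]], Q = [[1, 3, 4, 5, 6, 7], [2], [8]].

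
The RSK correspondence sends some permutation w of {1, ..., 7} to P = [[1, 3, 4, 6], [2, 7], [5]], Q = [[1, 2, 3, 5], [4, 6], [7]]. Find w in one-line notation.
Reverse the RSK construction: for i from n down to 1, find the cell of Q containing i, remove the entry at that cell from P, and reverse-bump it up through P; the value ejected from row 1 is w(i).

Step i=7: Q has 7 at row 3, column 1; remove 5 from row 3 of P and reverse-bump: 5 enters row 2 and ejects 2; 2 enters row 1 and ejects 1. So w(7) = 1. P is now [[2, 3, 4, 6], [5, 7]].
Step i=6: Q has 6 at row 2, column 2; remove 7 from row 2 of P and reverse-bump: 7 enters row 1 and ejects 6. So w(6) = 6. P is now [[2, 3, 4, 7], [5]].
Step i=5: Q has 5 at row 1, column 4; remove that cell from P, ejecting 7. So w(5) = 7. P is now [[2, 3, 4], [5]].
Step i=4: Q has 4 at row 2, column 1; remove 5 from row 2 of P and reverse-bump: 5 enters row 1 and ejects 4. So w(4) = 4. P is now [[2, 3, 5]].
Step i=3: Q has 3 at row 1, column 3; remove that cell from P, ejecting 5. So w(3) = 5. P is now [[2, 3]].
Step i=2: Q has 2 at row 1, column 2; remove that cell from P, ejecting 3. So w(2) = 3. P is now [[2]].
Step i=1: Q has 1 at row 1, column 1; remove that cell from P, ejecting 2. So w(1) = 2. P is now [].

So w = 2 3 5 4 7 6 1.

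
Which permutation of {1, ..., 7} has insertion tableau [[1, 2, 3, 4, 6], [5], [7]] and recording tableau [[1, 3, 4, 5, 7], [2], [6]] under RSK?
Reverse the RSK construction: for i from n down to 1, find the cell of Q containing i, remove the entry at that cell from P, and reverse-bump it up through P; the value ejected from row 1 is w(i).

Step i=7: Q has 7 at row 1, column 5; remove that cell from P, ejecting 6. So w(7) = 6. P is now [[1, 2, 3, 4], [5], [7]].
Step i=6: Q has 6 at row 3, column 1; remove 7 from row 3 of P and reverse-bump: 7 enters row 2 and ejects 5; 5 enters row 1 and ejects 4. So w(6) = 4. P is now [[1, 2, 3, 5], [7]].
Step i=5: Q has 5 at row 1, column 4; remove that cell from P, ejecting 5. So w(5) = 5. P is now [[1, 2, 3], [7]].
Step i=4: Q has 4 at row 1, column 3; remove that cell from P, ejecting 3. So w(4) = 3. P is now [[1, 2], [7]].
Step i=3: Q has 3 at row 1, column 2; remove that cell from P, ejecting 2. So w(3) = 2. P is now [[1], [7]].
Step i=2: Q has 2 at row 2, column 1; remove 7 from row 2 of P and reverse-bump: 7 enters row 1 and ejects 1. So w(2) = 1. P is now [[7]].
Step i=1: Q has 1 at row 1, column 1; remove that cell from P, ejecting 7. So w(1) = 7. P is now [].

So w = 7 1 2 3 5 4 6.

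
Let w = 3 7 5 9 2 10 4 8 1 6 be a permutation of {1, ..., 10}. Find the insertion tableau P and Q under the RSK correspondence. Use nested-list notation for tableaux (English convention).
P = [[1, 4, 6, 10], [2, 5, 8], [3, 9], [7]], Q = [[1, 2, 4, 6], [3, 7, 8], [5, 10], [9]]

Insert each entry of the permutation into P by Schensted row insertion, recording in Q the position of each new cell.

Insert 3: appended to row 1. P = [[3]].
Insert 7: appended to row 1. P = [[3, 7]].
Insert 5: 5 bumps 7 from row 1; 7 starts row 2. P = [[3, 5], [7]].
Insert 9: appended to row 1. P = [[3, 5, 9], [7]].
Insert 2: 2 bumps 3 from row 1; 3 bumps 7 from row 2; 7 starts row 3. P = [[2, 5, 9], [3], [7]].
Insert 10: appended to row 1. P = [[2, 5, 9, 10], [3], [7]].
Insert 4: 4 bumps 5 from row 1; 5 appends to row 2. P = [[2, 4, 9, 10], [3, 5], [7]].
Insert 8: 8 bumps 9 from row 1; 9 appends to row 2. P = [[2, 4, 8, 10], [3, 5, 9], [7]].
Insert 1: 1 bumps 2 from row 1; 2 bumps 3 from row 2; 3 bumps 7 from row 3; 7 starts row 4. P = [[1, 4, 8, 10], [2, 5, 9], [3], [7]].
Insert 6: 6 bumps 8 from row 1; 8 bumps 9 from row 2; 9 appends to row 3. P = [[1, 4, 6, 10], [2, 5, 8], [3, 9], [7]].

So P = [[1, 4, 6, 10], [2, 5, 8], [3, 9], [7]], Q = [[1, 2, 4, 6], [3, 7, 8], [5, 10], [9]].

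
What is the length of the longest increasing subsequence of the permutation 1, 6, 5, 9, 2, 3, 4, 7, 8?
6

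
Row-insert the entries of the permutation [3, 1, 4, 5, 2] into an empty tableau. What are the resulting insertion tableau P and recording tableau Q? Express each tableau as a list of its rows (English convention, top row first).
Insert each entry of the permutation into P by Schensted row insertion, recording in Q the position of each new cell.

Insert 3: appended to row 1. P = [[3]].
Insert 1: 1 bumps 3 from row 1; 3 starts row 2. P = [[1], [3]].
Insert 4: appended to row 1. P = [[1, 4], [3]].
Insert 5: appended to row 1. P = [[1, 4, 5], [3]].
Insert 2: 2 bumps 4 from row 1; 4 appends to row 2. P = [[1, 2, 5], [3, 4]].

So P = [[1, 2, 5], [3, 4]], Q = [[1, 3, 4], [2, 5]].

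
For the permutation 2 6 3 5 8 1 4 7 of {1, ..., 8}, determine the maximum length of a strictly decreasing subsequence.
3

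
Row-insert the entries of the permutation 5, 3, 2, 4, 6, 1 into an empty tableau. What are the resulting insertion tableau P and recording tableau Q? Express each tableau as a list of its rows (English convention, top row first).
Insert each entry of the permutation into P by Schensted row insertion, recording in Q the position of each new cell.

Insert 5: appended to row 1. P = [[5]].
Insert 3: 3 bumps 5 from row 1; 5 starts row 2. P = [[3], [5]].
Insert 2: 2 bumps 3 from row 1; 3 bumps 5 from row 2; 5 starts row 3. P = [[2], [3], [5]].
Insert 4: appended to row 1. P = [[2, 4], [3], [5]].
Insert 6: appended to row 1. P = [[2, 4, 6], [3], [5]].
Insert 1: 1 bumps 2 from row 1; 2 bumps 3 from row 2; 3 bumps 5 from row 3; 5 starts row 4. P = [[1, 4, 6], [2], [3], [5]].

So P = [[1, 4, 6], [2], [3], [5]], Q = [[1, 4, 5], [2], [3], [6]].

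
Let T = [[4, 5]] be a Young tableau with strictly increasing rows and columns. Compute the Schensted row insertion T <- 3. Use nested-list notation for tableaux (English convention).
In row 1, 3 replaces 4 (the leftmost entry greater than 3); 4 is bumped to row 2. 4 starts a new row 2. The new tableau is [[3, 5], [4]].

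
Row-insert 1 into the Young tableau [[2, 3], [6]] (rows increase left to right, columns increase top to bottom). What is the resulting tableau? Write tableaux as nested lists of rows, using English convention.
[[1, 3], [2], [6]]

In row 1, 1 replaces 2 (the leftmost entry greater than 1); 2 is bumped to row 2. In row 2, 2 replaces 6 (the leftmost entry greater than 2); 6 is bumped to row 3. 6 starts a new row 3. The new tableau is [[1, 3], [2], [6]].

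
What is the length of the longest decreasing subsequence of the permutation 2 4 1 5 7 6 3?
3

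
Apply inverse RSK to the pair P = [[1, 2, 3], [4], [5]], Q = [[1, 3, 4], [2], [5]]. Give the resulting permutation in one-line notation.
5 1 2 4 3

Reverse RSK: for i = n, n-1, ..., 1, locate i in Q, remove the corresponding corner cell from P, and reverse-bump its entry up through P; the value ejected from row 1 is w(i).

So w = 5 1 2 4 3.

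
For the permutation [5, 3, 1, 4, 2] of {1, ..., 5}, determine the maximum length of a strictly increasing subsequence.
2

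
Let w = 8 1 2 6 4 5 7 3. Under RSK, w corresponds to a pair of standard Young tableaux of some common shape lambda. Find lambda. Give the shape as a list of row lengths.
[5, 1, 1, 1]

Row-insert each entry into an empty tableau.

After inserting 8: P = [[8]].
After inserting 1: P = [[1], [8]].
After inserting 2: P = [[1, 2], [8]].
After inserting 6: P = [[1, 2, 6], [8]].
After inserting 4: P = [[1, 2, 4], [6], [8]].
After inserting 5: P = [[1, 2, 4, 5], [6], [8]].
After inserting 7: P = [[1, 2, 4, 5, 7], [6], [8]].
After inserting 3: P = [[1, 2, 3, 5, 7], [4], [6], [8]].

The final insertion tableau P = [[1, 2, 3, 5, 7], [4], [6], [8]] has shape [5, 1, 1, 1].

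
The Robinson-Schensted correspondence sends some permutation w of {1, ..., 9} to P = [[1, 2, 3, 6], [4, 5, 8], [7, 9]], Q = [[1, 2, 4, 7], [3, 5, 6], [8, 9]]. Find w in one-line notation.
Reverse the RSK construction: for i from n down to 1, find the cell of Q containing i, remove the entry at that cell from P, and reverse-bump it up through P; the value ejected from row 1 is w(i).

Step i=9: Q has 9 at row 3, column 2; remove 9 from row 3 of P and reverse-bump: 9 enters row 2 and ejects 8; 8 enters row 1 and ejects 6. So w(9) = 6. P is now [[1, 2, 3, 8], [4, 5, 9], [7]].
Step i=8: Q has 8 at row 3, column 1; remove 7 from row 3 of P and reverse-bump: 7 enters row 2 and ejects 5; 5 enters row 1 and ejects 3. So w(8) = 3. P is now [[1, 2, 5, 8], [4, 7, 9]].
Step i=7: Q has 7 at row 1, column 4; remove that cell from P, ejecting 8. So w(7) = 8. P is now [[1, 2, 5], [4, 7, 9]].
Step i=6: Q has 6 at row 2, column 3; remove 9 from row 2 of P and reverse-bump: 9 enters row 1 and ejects 5. So w(6) = 5. P is now [[1, 2, 9], [4, 7]].
Step i=5: Q has 5 at row 2, column 2; remove 7 from row 2 of P and reverse-bump: 7 enters row 1 and ejects 2. So w(5) = 2. P is now [[1, 7, 9], [4]].
Step i=4: Q has 4 at row 1, column 3; remove that cell from P, ejecting 9. So w(4) = 9. P is now [[1, 7], [4]].
Step i=3: Q has 3 at row 2, column 1; remove 4 from row 2 of P and reverse-bump: 4 enters row 1 and ejects 1. So w(3) = 1. P is now [[4, 7]].
Step i=2: Q has 2 at row 1, column 2; remove that cell from P, ejecting 7. So w(2) = 7. P is now [[4]].
Step i=1: Q has 1 at row 1, column 1; remove that cell from P, ejecting 4. So w(1) = 4. P is now [].

So w = 4 7 1 9 2 5 8 3 6.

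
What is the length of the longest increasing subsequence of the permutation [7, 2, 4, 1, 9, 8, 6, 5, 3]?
3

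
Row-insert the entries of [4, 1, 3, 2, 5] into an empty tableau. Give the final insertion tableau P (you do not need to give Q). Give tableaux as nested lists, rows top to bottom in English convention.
Insert 4: appended to row 1. P = [[4]].
Insert 1: 1 bumps 4 from row 1; 4 starts row 2. P = [[1], [4]].
Insert 3: appended to row 1. P = [[1, 3], [4]].
Insert 2: 2 bumps 3 from row 1; 3 bumps 4 from row 2; 4 starts row 3. P = [[1, 2], [3], [4]].
Insert 5: appended to row 1. P = [[1, 2, 5], [3], [4]].

So P = [[1, 2, 5], [3], [4]].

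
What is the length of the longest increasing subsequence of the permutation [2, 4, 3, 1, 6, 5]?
3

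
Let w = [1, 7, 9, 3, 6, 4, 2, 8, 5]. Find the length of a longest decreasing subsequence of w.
4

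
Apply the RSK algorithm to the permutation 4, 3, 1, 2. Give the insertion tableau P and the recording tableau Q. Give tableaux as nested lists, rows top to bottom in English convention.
P = [[1, 2], [3], [4]], Q = [[1, 4], [2], [3]]

Insert each entry of the permutation into P by Schensted row insertion, recording in Q the position of each new cell.

Insert 4: appended to row 1. P = [[4]].
Insert 3: 3 bumps 4 from row 1; 4 starts row 2. P = [[3], [4]].
Insert 1: 1 bumps 3 from row 1; 3 bumps 4 from row 2; 4 starts row 3. P = [[1], [3], [4]].
Insert 2: appended to row 1. P = [[1, 2], [3], [4]].

So P = [[1, 2], [3], [4]], Q = [[1, 4], [2], [3]].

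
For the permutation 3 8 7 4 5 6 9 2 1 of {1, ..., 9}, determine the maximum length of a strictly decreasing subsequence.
5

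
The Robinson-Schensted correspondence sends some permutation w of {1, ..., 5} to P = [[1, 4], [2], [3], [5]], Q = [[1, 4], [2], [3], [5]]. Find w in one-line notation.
5 3 2 4 1

Reverse RSK: for i = n, n-1, ..., 1, locate i in Q, remove the corresponding corner cell from P, and reverse-bump its entry up through P; the value ejected from row 1 is w(i).

So w = 5 3 2 4 1.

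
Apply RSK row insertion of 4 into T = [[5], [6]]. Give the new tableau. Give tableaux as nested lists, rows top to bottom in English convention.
[[4], [5], [6]]

In row 1, 4 replaces 5 (the leftmost entry greater than 4); 5 is bumped to row 2. In row 2, 5 replaces 6 (the leftmost entry greater than 5); 6 is bumped to row 3. 6 starts a new row 3. The new tableau is [[4], [5], [6]].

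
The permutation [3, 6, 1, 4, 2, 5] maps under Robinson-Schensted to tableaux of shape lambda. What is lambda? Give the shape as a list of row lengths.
RSK row insertion gives P = [[1, 2, 5], [3, 4], [6]], which has shape [3, 2, 1].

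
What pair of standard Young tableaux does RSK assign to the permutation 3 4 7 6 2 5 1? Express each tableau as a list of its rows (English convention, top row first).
Insert each entry of the permutation into P by Schensted row insertion, recording in Q the position of each new cell.

Insert 3: appended to row 1. P = [[3]].
Insert 4: appended to row 1. P = [[3, 4]].
Insert 7: appended to row 1. P = [[3, 4, 7]].
Insert 6: 6 bumps 7 from row 1; 7 starts row 2. P = [[3, 4, 6], [7]].
Insert 2: 2 bumps 3 from row 1; 3 bumps 7 from row 2; 7 starts row 3. P = [[2, 4, 6], [3], [7]].
Insert 5: 5 bumps 6 from row 1; 6 appends to row 2. P = [[2, 4, 5], [3, 6], [7]].
Insert 1: 1 bumps 2 from row 1; 2 bumps 3 from row 2; 3 bumps 7 from row 3; 7 starts row 4. P = [[1, 4, 5], [2, 6], [3], [7]].

So P = [[1, 4, 5], [2, 6], [3], [7]], Q = [[1, 2, 3], [4, 6], [5], [7]].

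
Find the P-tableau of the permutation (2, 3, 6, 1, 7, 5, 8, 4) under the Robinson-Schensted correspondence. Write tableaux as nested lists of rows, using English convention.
P = [[1, 3, 4, 7, 8], [2, 5], [6]]

Insert 2: appended to row 1. P = [[2]].
Insert 3: appended to row 1. P = [[2, 3]].
Insert 6: appended to row 1. P = [[2, 3, 6]].
Insert 1: 1 bumps 2 from row 1; 2 starts row 2. P = [[1, 3, 6], [2]].
Insert 7: appended to row 1. P = [[1, 3, 6, 7], [2]].
Insert 5: 5 bumps 6 from row 1; 6 appends to row 2. P = [[1, 3, 5, 7], [2, 6]].
Insert 8: appended to row 1. P = [[1, 3, 5, 7, 8], [2, 6]].
Insert 4: 4 bumps 5 from row 1; 5 bumps 6 from row 2; 6 starts row 3. P = [[1, 3, 4, 7, 8], [2, 5], [6]].

So P = [[1, 3, 4, 7, 8], [2, 5], [6]].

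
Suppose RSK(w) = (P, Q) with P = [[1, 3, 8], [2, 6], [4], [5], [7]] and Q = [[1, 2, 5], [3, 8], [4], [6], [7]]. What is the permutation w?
5 7 6 4 8 2 1 3

Reverse the RSK construction: for i from n down to 1, find the cell of Q containing i, remove the entry at that cell from P, and reverse-bump it up through P; the value ejected from row 1 is w(i).

Step i=8: Q has 8 at row 2, column 2; remove 6 from row 2 of P and reverse-bump: 6 enters row 1 and ejects 3. So w(8) = 3. P is now [[1, 6, 8], [2], [4], [5], [7]].
Step i=7: Q has 7 at row 5, column 1; remove 7 from row 5 of P and reverse-bump: 7 enters row 4 and ejects 5; 5 enters row 3 and ejects 4; 4 enters row 2 and ejects 2; 2 enters row 1 and ejects 1. So w(7) = 1. P is now [[2, 6, 8], [4], [5], [7]].
Step i=6: Q has 6 at row 4, column 1; remove 7 from row 4 of P and reverse-bump: 7 enters row 3 and ejects 5; 5 enters row 2 and ejects 4; 4 enters row 1 and ejects 2. So w(6) = 2. P is now [[4, 6, 8], [5], [7]].
Step i=5: Q has 5 at row 1, column 3; remove that cell from P, ejecting 8. So w(5) = 8. P is now [[4, 6], [5], [7]].
Step i=4: Q has 4 at row 3, column 1; remove 7 from row 3 of P and reverse-bump: 7 enters row 2 and ejects 5; 5 enters row 1 and ejects 4. So w(4) = 4. P is now [[5, 6], [7]].
Step i=3: Q has 3 at row 2, column 1; remove 7 from row 2 of P and reverse-bump: 7 enters row 1 and ejects 6. So w(3) = 6. P is now [[5, 7]].
Step i=2: Q has 2 at row 1, column 2; remove that cell from P, ejecting 7. So w(2) = 7. P is now [[5]].
Step i=1: Q has 1 at row 1, column 1; remove that cell from P, ejecting 5. So w(1) = 5. P is now [].

So w = 5 7 6 4 8 2 1 3.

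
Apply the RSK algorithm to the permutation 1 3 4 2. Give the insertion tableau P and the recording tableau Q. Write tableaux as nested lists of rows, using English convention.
Insert each entry of the permutation into P by Schensted row insertion, recording in Q the position of each new cell.

Insert 1: appended to row 1. P = [[1]].
Insert 3: appended to row 1. P = [[1, 3]].
Insert 4: appended to row 1. P = [[1, 3, 4]].
Insert 2: 2 bumps 3 from row 1; 3 starts row 2. P = [[1, 2, 4], [3]].

So P = [[1, 2, 4], [3]], Q = [[1, 2, 3], [4]].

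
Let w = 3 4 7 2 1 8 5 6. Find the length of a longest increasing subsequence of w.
4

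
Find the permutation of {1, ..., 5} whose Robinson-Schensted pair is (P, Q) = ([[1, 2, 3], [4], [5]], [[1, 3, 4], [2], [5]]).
5 1 2 4 3

Reverse the RSK construction: for i from n down to 1, find the cell of Q containing i, remove the entry at that cell from P, and reverse-bump it up through P; the value ejected from row 1 is w(i).

Step i=5: Q has 5 at row 3, column 1; remove 5 from row 3 of P and reverse-bump: 5 enters row 2 and ejects 4; 4 enters row 1 and ejects 3. So w(5) = 3. P is now [[1, 2, 4], [5]].
Step i=4: Q has 4 at row 1, column 3; remove that cell from P, ejecting 4. So w(4) = 4. P is now [[1, 2], [5]].
Step i=3: Q has 3 at row 1, column 2; remove that cell from P, ejecting 2. So w(3) = 2. P is now [[1], [5]].
Step i=2: Q has 2 at row 2, column 1; remove 5 from row 2 of P and reverse-bump: 5 enters row 1 and ejects 1. So w(2) = 1. P is now [[5]].
Step i=1: Q has 1 at row 1, column 1; remove that cell from P, ejecting 5. So w(1) = 5. P is now [].

So w = 5 1 2 4 3.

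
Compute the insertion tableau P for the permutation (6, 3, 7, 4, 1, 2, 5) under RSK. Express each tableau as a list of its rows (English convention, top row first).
Insert 6: appended to row 1. P = [[6]].
Insert 3: 3 bumps 6 from row 1; 6 starts row 2. P = [[3], [6]].
Insert 7: appended to row 1. P = [[3, 7], [6]].
Insert 4: 4 bumps 7 from row 1; 7 appends to row 2. P = [[3, 4], [6, 7]].
Insert 1: 1 bumps 3 from row 1; 3 bumps 6 from row 2; 6 starts row 3. P = [[1, 4], [3, 7], [6]].
Insert 2: 2 bumps 4 from row 1; 4 bumps 7 from row 2; 7 appends to row 3. P = [[1, 2], [3, 4], [6, 7]].
Insert 5: appended to row 1. P = [[1, 2, 5], [3, 4], [6, 7]].

So P = [[1, 2, 5], [3, 4], [6, 7]].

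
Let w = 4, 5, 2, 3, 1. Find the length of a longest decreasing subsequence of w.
3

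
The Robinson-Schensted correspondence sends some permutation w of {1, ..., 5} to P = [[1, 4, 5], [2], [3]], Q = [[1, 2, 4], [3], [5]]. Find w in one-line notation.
3 4 2 5 1

Reverse the RSK construction: for i from n down to 1, find the cell of Q containing i, remove the entry at that cell from P, and reverse-bump it up through P; the value ejected from row 1 is w(i).

Step i=5: Q has 5 at row 3, column 1; remove 3 from row 3 of P and reverse-bump: 3 enters row 2 and ejects 2; 2 enters row 1 and ejects 1. So w(5) = 1. P is now [[2, 4, 5], [3]].
Step i=4: Q has 4 at row 1, column 3; remove that cell from P, ejecting 5. So w(4) = 5. P is now [[2, 4], [3]].
Step i=3: Q has 3 at row 2, column 1; remove 3 from row 2 of P and reverse-bump: 3 enters row 1 and ejects 2. So w(3) = 2. P is now [[3, 4]].
Step i=2: Q has 2 at row 1, column 2; remove that cell from P, ejecting 4. So w(2) = 4. P is now [[3]].
Step i=1: Q has 1 at row 1, column 1; remove that cell from P, ejecting 3. So w(1) = 3. P is now [].

So w = 3 4 2 5 1.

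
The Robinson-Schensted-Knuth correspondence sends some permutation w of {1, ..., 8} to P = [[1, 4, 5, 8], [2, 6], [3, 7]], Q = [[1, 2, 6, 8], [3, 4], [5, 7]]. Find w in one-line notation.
Reverse RSK: for i = n, n-1, ..., 1, locate i in Q, remove the corresponding corner cell from P, and reverse-bump its entry up through P; the value ejected from row 1 is w(i).

So w = 3 7 2 4 1 6 5 8.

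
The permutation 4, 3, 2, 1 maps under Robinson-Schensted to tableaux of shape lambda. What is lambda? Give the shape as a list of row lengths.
[1, 1, 1, 1]

Row-insert each entry into an empty tableau.

After inserting 4: P = [[4]].
After inserting 3: P = [[3], [4]].
After inserting 2: P = [[2], [3], [4]].
After inserting 1: P = [[1], [2], [3], [4]].

The final insertion tableau P = [[1], [2], [3], [4]] has shape [1, 1, 1, 1].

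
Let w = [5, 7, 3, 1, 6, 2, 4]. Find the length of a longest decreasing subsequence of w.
3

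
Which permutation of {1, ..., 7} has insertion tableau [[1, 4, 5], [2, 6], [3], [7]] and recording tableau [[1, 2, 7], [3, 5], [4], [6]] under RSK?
3 7 6 2 4 1 5

Reverse the RSK construction: for i from n down to 1, find the cell of Q containing i, remove the entry at that cell from P, and reverse-bump it up through P; the value ejected from row 1 is w(i).

Step i=7: Q has 7 at row 1, column 3; remove that cell from P, ejecting 5. So w(7) = 5. P is now [[1, 4], [2, 6], [3], [7]].
Step i=6: Q has 6 at row 4, column 1; remove 7 from row 4 of P and reverse-bump: 7 enters row 3 and ejects 3; 3 enters row 2 and ejects 2; 2 enters row 1 and ejects 1. So w(6) = 1. P is now [[2, 4], [3, 6], [7]].
Step i=5: Q has 5 at row 2, column 2; remove 6 from row 2 of P and reverse-bump: 6 enters row 1 and ejects 4. So w(5) = 4. P is now [[2, 6], [3], [7]].
Step i=4: Q has 4 at row 3, column 1; remove 7 from row 3 of P and reverse-bump: 7 enters row 2 and ejects 3; 3 enters row 1 and ejects 2. So w(4) = 2. P is now [[3, 6], [7]].
Step i=3: Q has 3 at row 2, column 1; remove 7 from row 2 of P and reverse-bump: 7 enters row 1 and ejects 6. So w(3) = 6. P is now [[3, 7]].
Step i=2: Q has 2 at row 1, column 2; remove that cell from P, ejecting 7. So w(2) = 7. P is now [[3]].
Step i=1: Q has 1 at row 1, column 1; remove that cell from P, ejecting 3. So w(1) = 3. P is now [].

So w = 3 7 6 2 4 1 5.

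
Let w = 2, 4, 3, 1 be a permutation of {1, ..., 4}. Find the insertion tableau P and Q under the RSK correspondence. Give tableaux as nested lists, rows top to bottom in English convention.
P = [[1, 3], [2], [4]], Q = [[1, 2], [3], [4]]

Insert each entry of the permutation into P by Schensted row insertion, recording in Q the position of each new cell.

Insert 2: appended to row 1. P = [[2]].
Insert 4: appended to row 1. P = [[2, 4]].
Insert 3: 3 bumps 4 from row 1; 4 starts row 2. P = [[2, 3], [4]].
Insert 1: 1 bumps 2 from row 1; 2 bumps 4 from row 2; 4 starts row 3. P = [[1, 3], [2], [4]].

So P = [[1, 3], [2], [4]], Q = [[1, 2], [3], [4]].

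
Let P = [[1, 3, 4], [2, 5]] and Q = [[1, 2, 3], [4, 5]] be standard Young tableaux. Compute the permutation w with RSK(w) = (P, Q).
Reverse the RSK construction: for i from n down to 1, find the cell of Q containing i, remove the entry at that cell from P, and reverse-bump it up through P; the value ejected from row 1 is w(i).

Step i=5: Q has 5 at row 2, column 2; remove 5 from row 2 of P and reverse-bump: 5 enters row 1 and ejects 4. So w(5) = 4. P is now [[1, 3, 5], [2]].
Step i=4: Q has 4 at row 2, column 1; remove 2 from row 2 of P and reverse-bump: 2 enters row 1 and ejects 1. So w(4) = 1. P is now [[2, 3, 5]].
Step i=3: Q has 3 at row 1, column 3; remove that cell from P, ejecting 5. So w(3) = 5. P is now [[2, 3]].
Step i=2: Q has 2 at row 1, column 2; remove that cell from P, ejecting 3. So w(2) = 3. P is now [[2]].
Step i=1: Q has 1 at row 1, column 1; remove that cell from P, ejecting 2. So w(1) = 2. P is now [].

So w = 2 3 5 1 4.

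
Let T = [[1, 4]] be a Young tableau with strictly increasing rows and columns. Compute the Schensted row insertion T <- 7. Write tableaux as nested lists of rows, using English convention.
7 is larger than every entry of row 1, so it is appended to row 1. The new tableau is [[1, 4, 7]].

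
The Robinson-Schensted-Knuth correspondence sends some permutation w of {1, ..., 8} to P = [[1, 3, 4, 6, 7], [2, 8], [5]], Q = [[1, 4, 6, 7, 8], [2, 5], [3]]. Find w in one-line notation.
Reverse the RSK construction: for i from n down to 1, find the cell of Q containing i, remove the entry at that cell from P, and reverse-bump it up through P; the value ejected from row 1 is w(i).

Step i=8: Q has 8 at row 1, column 5; remove that cell from P, ejecting 7. So w(8) = 7. P is now [[1, 3, 4, 6], [2, 8], [5]].
Step i=7: Q has 7 at row 1, column 4; remove that cell from P, ejecting 6. So w(7) = 6. P is now [[1, 3, 4], [2, 8], [5]].
Step i=6: Q has 6 at row 1, column 3; remove that cell from P, ejecting 4. So w(6) = 4. P is now [[1, 3], [2, 8], [5]].
Step i=5: Q has 5 at row 2, column 2; remove 8 from row 2 of P and reverse-bump: 8 enters row 1 and ejects 3. So w(5) = 3. P is now [[1, 8], [2], [5]].
Step i=4: Q has 4 at row 1, column 2; remove that cell from P, ejecting 8. So w(4) = 8. P is now [[1], [2], [5]].
Step i=3: Q has 3 at row 3, column 1; remove 5 from row 3 of P and reverse-bump: 5 enters row 2 and ejects 2; 2 enters row 1 and ejects 1. So w(3) = 1. P is now [[2], [5]].
Step i=2: Q has 2 at row 2, column 1; remove 5 from row 2 of P and reverse-bump: 5 enters row 1 and ejects 2. So w(2) = 2. P is now [[5]].
Step i=1: Q has 1 at row 1, column 1; remove that cell from P, ejecting 5. So w(1) = 5. P is now [].

So w = 5 2 1 8 3 4 6 7.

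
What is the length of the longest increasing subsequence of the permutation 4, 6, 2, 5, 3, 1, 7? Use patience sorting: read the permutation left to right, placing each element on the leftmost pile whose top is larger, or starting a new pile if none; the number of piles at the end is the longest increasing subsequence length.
4: new pile. tops = [4]
6: new pile. tops = [4, 6]
2: onto pile 1 (replacing 4). tops = [2, 6]
5: onto pile 2 (replacing 6). tops = [2, 5]
3: onto pile 2 (replacing 5). tops = [2, 3]
1: onto pile 1 (replacing 2). tops = [1, 3]
7: new pile. tops = [1, 3, 7]

3 piles, so the longest increasing subsequence has length 3.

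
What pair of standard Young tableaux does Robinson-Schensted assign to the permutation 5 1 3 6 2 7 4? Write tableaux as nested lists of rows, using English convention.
Insert each entry of the permutation into P by Schensted row insertion, recording in Q the position of each new cell.

Insert 5: appended to row 1. P = [[5]].
Insert 1: 1 bumps 5 from row 1; 5 starts row 2. P = [[1], [5]].
Insert 3: appended to row 1. P = [[1, 3], [5]].
Insert 6: appended to row 1. P = [[1, 3, 6], [5]].
Insert 2: 2 bumps 3 from row 1; 3 bumps 5 from row 2; 5 starts row 3. P = [[1, 2, 6], [3], [5]].
Insert 7: appended to row 1. P = [[1, 2, 6, 7], [3], [5]].
Insert 4: 4 bumps 6 from row 1; 6 appends to row 2. P = [[1, 2, 4, 7], [3, 6], [5]].

So P = [[1, 2, 4, 7], [3, 6], [5]], Q = [[1, 3, 4, 6], [2, 7], [5]].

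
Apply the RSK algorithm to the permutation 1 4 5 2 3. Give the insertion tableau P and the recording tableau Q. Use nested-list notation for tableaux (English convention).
P = [[1, 2, 3], [4, 5]], Q = [[1, 2, 3], [4, 5]]

Insert each entry of the permutation into P by Schensted row insertion, recording in Q the position of each new cell.

Insert 1: appended to row 1. P = [[1]], Q = [[1]].
Insert 4: appended to row 1. P = [[1, 4]], Q = [[1, 2]].
Insert 5: appended to row 1. P = [[1, 4, 5]], Q = [[1, 2, 3]].
Insert 2: 2 bumps 4 from row 1; 4 starts row 2. P = [[1, 2, 5], [4]], Q = [[1, 2, 3], [4]].
Insert 3: 3 bumps 5 from row 1; 5 appends to row 2. P = [[1, 2, 3], [4, 5]], Q = [[1, 2, 3], [4, 5]].

So P = [[1, 2, 3], [4, 5]], Q = [[1, 2, 3], [4, 5]].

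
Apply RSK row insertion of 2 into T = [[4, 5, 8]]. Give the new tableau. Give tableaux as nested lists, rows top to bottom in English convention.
In row 1, 2 replaces 4 (the leftmost entry greater than 2); 4 is bumped to row 2. 4 starts a new row 2. The new tableau is [[2, 5, 8], [4]].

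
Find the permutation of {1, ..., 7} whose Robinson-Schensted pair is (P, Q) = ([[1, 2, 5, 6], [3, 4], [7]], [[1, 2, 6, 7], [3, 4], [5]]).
Reverse the RSK construction: for i from n down to 1, find the cell of Q containing i, remove the entry at that cell from P, and reverse-bump it up through P; the value ejected from row 1 is w(i).

Step i=7: Q has 7 at row 1, column 4; remove that cell from P, ejecting 6. So w(7) = 6. P is now [[1, 2, 5], [3, 4], [7]].
Step i=6: Q has 6 at row 1, column 3; remove that cell from P, ejecting 5. So w(6) = 5. P is now [[1, 2], [3, 4], [7]].
Step i=5: Q has 5 at row 3, column 1; remove 7 from row 3 of P and reverse-bump: 7 enters row 2 and ejects 4; 4 enters row 1 and ejects 2. So w(5) = 2. P is now [[1, 4], [3, 7]].
Step i=4: Q has 4 at row 2, column 2; remove 7 from row 2 of P and reverse-bump: 7 enters row 1 and ejects 4. So w(4) = 4. P is now [[1, 7], [3]].
Step i=3: Q has 3 at row 2, column 1; remove 3 from row 2 of P and reverse-bump: 3 enters row 1 and ejects 1. So w(3) = 1. P is now [[3, 7]].
Step i=2: Q has 2 at row 1, column 2; remove that cell from P, ejecting 7. So w(2) = 7. P is now [[3]].
Step i=1: Q has 1 at row 1, column 1; remove that cell from P, ejecting 3. So w(1) = 3. P is now [].

So w = 3 7 1 4 2 5 6.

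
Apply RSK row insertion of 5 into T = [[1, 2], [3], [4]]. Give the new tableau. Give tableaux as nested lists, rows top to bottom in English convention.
[[1, 2, 5], [3], [4]]

5 is larger than every entry of row 1, so it is appended to row 1. The new tableau is [[1, 2, 5], [3], [4]].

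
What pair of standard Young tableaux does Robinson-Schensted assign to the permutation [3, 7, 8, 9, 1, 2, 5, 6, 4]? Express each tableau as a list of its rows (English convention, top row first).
P = [[1, 2, 4, 6], [3, 5, 8, 9], [7]], Q = [[1, 2, 3, 4], [5, 6, 7, 8], [9]]

Insert each entry of the permutation into P by Schensted row insertion, recording in Q the position of each new cell.

Insert 3: appended to row 1. P = [[3]].
Insert 7: appended to row 1. P = [[3, 7]].
Insert 8: appended to row 1. P = [[3, 7, 8]].
Insert 9: appended to row 1. P = [[3, 7, 8, 9]].
Insert 1: 1 bumps 3 from row 1; 3 starts row 2. P = [[1, 7, 8, 9], [3]].
Insert 2: 2 bumps 7 from row 1; 7 appends to row 2. P = [[1, 2, 8, 9], [3, 7]].
Insert 5: 5 bumps 8 from row 1; 8 appends to row 2. P = [[1, 2, 5, 9], [3, 7, 8]].
Insert 6: 6 bumps 9 from row 1; 9 appends to row 2. P = [[1, 2, 5, 6], [3, 7, 8, 9]].
Insert 4: 4 bumps 5 from row 1; 5 bumps 7 from row 2; 7 starts row 3. P = [[1, 2, 4, 6], [3, 5, 8, 9], [7]].

So P = [[1, 2, 4, 6], [3, 5, 8, 9], [7]], Q = [[1, 2, 3, 4], [5, 6, 7, 8], [9]].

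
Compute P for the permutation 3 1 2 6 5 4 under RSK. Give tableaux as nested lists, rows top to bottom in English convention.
Insert 3: appended to row 1. P = [[3]].
Insert 1: 1 bumps 3 from row 1; 3 starts row 2. P = [[1], [3]].
Insert 2: appended to row 1. P = [[1, 2], [3]].
Insert 6: appended to row 1. P = [[1, 2, 6], [3]].
Insert 5: 5 bumps 6 from row 1; 6 appends to row 2. P = [[1, 2, 5], [3, 6]].
Insert 4: 4 bumps 5 from row 1; 5 bumps 6 from row 2; 6 starts row 3. P = [[1, 2, 4], [3, 5], [6]].

So P = [[1, 2, 4], [3, 5], [6]].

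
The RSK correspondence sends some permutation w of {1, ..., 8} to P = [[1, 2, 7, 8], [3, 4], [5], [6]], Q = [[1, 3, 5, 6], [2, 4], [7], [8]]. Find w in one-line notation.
Reverse RSK: for i = n, n-1, ..., 1, locate i in Q, remove the corresponding corner cell from P, and reverse-bump its entry up through P; the value ejected from row 1 is w(i).

So w = 3 1 6 5 7 8 4 2.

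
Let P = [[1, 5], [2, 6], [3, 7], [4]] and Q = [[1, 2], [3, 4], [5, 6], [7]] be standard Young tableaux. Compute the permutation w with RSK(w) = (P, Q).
Reverse the RSK construction: for i from n down to 1, find the cell of Q containing i, remove the entry at that cell from P, and reverse-bump it up through P; the value ejected from row 1 is w(i).

Step i=7: Q has 7 at row 4, column 1; remove 4 from row 4 of P and reverse-bump: 4 enters row 3 and ejects 3; 3 enters row 2 and ejects 2; 2 enters row 1 and ejects 1. So w(7) = 1. P is now [[2, 5], [3, 6], [4, 7]].
Step i=6: Q has 6 at row 3, column 2; remove 7 from row 3 of P and reverse-bump: 7 enters row 2 and ejects 6; 6 enters row 1 and ejects 5. So w(6) = 5. P is now [[2, 6], [3, 7], [4]].
Step i=5: Q has 5 at row 3, column 1; remove 4 from row 3 of P and reverse-bump: 4 enters row 2 and ejects 3; 3 enters row 1 and ejects 2. So w(5) = 2. P is now [[3, 6], [4, 7]].
Step i=4: Q has 4 at row 2, column 2; remove 7 from row 2 of P and reverse-bump: 7 enters row 1 and ejects 6. So w(4) = 6. P is now [[3, 7], [4]].
Step i=3: Q has 3 at row 2, column 1; remove 4 from row 2 of P and reverse-bump: 4 enters row 1 and ejects 3. So w(3) = 3. P is now [[4, 7]].
Step i=2: Q has 2 at row 1, column 2; remove that cell from P, ejecting 7. So w(2) = 7. P is now [[4]].
Step i=1: Q has 1 at row 1, column 1; remove that cell from P, ejecting 4. So w(1) = 4. P is now [].

So w = 4 7 3 6 2 5 1.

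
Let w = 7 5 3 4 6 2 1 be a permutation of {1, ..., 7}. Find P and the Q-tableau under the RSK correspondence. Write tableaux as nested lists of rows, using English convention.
P = [[1, 4, 6], [2], [3], [5], [7]], Q = [[1, 4, 5], [2], [3], [6], [7]]

Insert each entry of the permutation into P by Schensted row insertion, recording in Q the position of each new cell.

Insert 7: appended to row 1. P = [[7]].
Insert 5: 5 bumps 7 from row 1; 7 starts row 2. P = [[5], [7]].
Insert 3: 3 bumps 5 from row 1; 5 bumps 7 from row 2; 7 starts row 3. P = [[3], [5], [7]].
Insert 4: appended to row 1. P = [[3, 4], [5], [7]].
Insert 6: appended to row 1. P = [[3, 4, 6], [5], [7]].
Insert 2: 2 bumps 3 from row 1; 3 bumps 5 from row 2; 5 bumps 7 from row 3; 7 starts row 4. P = [[2, 4, 6], [3], [5], [7]].
Insert 1: 1 bumps 2 from row 1; 2 bumps 3 from row 2; 3 bumps 5 from row 3; 5 bumps 7 from row 4; 7 starts row 5. P = [[1, 4, 6], [2], [3], [5], [7]].

So P = [[1, 4, 6], [2], [3], [5], [7]], Q = [[1, 4, 5], [2], [3], [6], [7]].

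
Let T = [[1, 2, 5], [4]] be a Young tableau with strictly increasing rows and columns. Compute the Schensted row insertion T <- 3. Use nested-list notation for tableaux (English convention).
In row 1, 3 replaces 5 (the leftmost entry greater than 3); 5 is bumped to row 2. 5 is appended to row 2. The new tableau is [[1, 2, 3], [4, 5]].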